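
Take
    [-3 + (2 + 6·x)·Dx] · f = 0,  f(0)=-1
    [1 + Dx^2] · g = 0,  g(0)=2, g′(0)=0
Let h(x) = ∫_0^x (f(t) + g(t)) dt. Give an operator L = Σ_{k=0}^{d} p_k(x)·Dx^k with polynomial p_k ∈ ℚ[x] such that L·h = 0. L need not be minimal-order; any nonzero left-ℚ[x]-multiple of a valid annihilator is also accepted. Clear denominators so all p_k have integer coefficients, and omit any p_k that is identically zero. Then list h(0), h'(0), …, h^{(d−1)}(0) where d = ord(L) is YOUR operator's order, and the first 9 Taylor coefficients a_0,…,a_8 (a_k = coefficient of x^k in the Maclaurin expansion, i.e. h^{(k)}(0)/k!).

f: a_k = -1, -3/2, 9/8, -27/16, 405/128, -1701/256, 15309/1024, -72171/2048, 2814669/32768, …
g: a_k = 2, 0, -1, 0, 1/12, 0, -1/360, 0, 1/20160, …
f+g: L₀ = lclm(L_f,L_g), ord ≤ 1+2.
Integrate: L := L₀·Dx.
L = (-93 - 72·x - 108·x^2)·Dx + (-10 + 18·x + 216·x^2 + 216·x^3)·Dx^2 + (-93 - 72·x - 108·x^2)·Dx^3 + (-10 + 18·x + 216·x^2 + 216·x^3)·Dx^4  (order 4).
h: a_k = 0, 1, -3/4, 1/24, -27/64, 1247/1920, -567/512, 688777/322560, -72171/16384, …
ICs: h(0) = 0, h′(0) = 1, h′′(0) = -3/2, h′′′(0) = 1/4.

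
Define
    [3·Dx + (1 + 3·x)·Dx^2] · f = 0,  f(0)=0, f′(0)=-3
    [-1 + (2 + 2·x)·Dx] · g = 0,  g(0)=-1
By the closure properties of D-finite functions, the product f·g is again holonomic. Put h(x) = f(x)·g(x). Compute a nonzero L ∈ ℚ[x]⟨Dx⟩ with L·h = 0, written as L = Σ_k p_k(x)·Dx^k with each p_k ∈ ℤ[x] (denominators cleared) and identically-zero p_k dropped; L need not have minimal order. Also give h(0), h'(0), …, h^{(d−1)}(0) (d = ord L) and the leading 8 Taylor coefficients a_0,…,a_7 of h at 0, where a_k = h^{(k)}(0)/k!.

L = (-3 + 3·x) + (8 + 8·x)·Dx + (4 + 20·x + 28·x^2 + 12·x^3)·Dx^2  (order 2).
h: a_k = 0, 3, -3, 51/8, -15, 23649/640, -60063/640, 8737857/35840, …
ICs: h(0) = 0, h′(0) = 3.

f: a_k = 0, -3, 9/2, -9, 81/4, -243/5, 243/2, -2187/7, …
g: a_k = -1, -1/2, 1/8, -1/16, 5/128, -7/256, 21/1024, -33/2048, …
L₀ := L_f ⊗_s L_g (sym. prod.), ord ≤ 2.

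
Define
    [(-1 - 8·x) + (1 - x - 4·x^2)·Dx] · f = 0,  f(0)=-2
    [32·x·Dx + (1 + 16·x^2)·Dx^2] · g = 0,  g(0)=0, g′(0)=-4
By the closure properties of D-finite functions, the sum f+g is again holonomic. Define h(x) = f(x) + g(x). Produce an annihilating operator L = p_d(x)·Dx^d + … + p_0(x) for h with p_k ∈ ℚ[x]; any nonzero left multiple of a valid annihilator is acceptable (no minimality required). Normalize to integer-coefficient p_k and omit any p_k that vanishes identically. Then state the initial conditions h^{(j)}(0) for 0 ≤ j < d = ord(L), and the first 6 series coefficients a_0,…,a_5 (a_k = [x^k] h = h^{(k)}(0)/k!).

f: a_k = -2, -2, -10, -18, -58, -130, …
g: a_k = 0, -4, 0, 64/3, 0, -1024/5, …
Sum ⇒ L₀ = lclm(L_f,L_g) in ℚ(x)⟨Dx⟩.
L = (-160 + 640·x + 14848·x^2 + 36864·x^3 + 178176·x^4 + 98304·x^6)·Dx + (43 + 336·x + 16·x^2 + 3072·x^3 + 35072·x^4 + 124928·x^5 + 12288·x^6 + 98304·x^7)·Dx^2 + (-5 - 23·x - 272·x^2 - 16·x^3 - 2368·x^4 + 5888·x^5 + 12288·x^6 + 4096·x^7 + 16384·x^8)·Dx^3  (order 3).
h: a_k = -2, -6, -10, 10/3, -58, -1674/5, …
ICs: h(0) = -2, h′(0) = -6, h′′(0) = -20.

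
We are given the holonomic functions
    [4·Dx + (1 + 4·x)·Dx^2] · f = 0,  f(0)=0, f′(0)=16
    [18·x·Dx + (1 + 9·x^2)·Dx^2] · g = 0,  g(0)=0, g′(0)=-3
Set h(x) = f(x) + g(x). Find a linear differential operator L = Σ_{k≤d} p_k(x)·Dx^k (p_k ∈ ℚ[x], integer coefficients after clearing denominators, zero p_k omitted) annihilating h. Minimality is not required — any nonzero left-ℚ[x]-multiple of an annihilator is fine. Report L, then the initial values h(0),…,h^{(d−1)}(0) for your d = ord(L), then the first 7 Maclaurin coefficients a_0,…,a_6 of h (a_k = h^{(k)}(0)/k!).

f: a_k = 0, 16, -32, 256/3, -256, 4096/5, -8192/3, …
g: a_k = 0, -3, 0, 9, 0, -243/5, 0, …
L₀ := lclm(L_f,L_g); ord L₀ ≤ 2+2.
L = (-36 - 432·x + 972·x^2 + 1296·x^3)·Dx + (-25 - 72·x - 189·x^2 + 1944·x^3 + 2592·x^4)·Dx^2 + (-2 + x + 36·x^2 + 81·x^3 + 486·x^4 + 648·x^5)·Dx^3  (order 3).
h: a_k = 0, 13, -32, 283/3, -256, 3853/5, -8192/3, …
ICs: h(0) = 0, h′(0) = 13, h′′(0) = -64.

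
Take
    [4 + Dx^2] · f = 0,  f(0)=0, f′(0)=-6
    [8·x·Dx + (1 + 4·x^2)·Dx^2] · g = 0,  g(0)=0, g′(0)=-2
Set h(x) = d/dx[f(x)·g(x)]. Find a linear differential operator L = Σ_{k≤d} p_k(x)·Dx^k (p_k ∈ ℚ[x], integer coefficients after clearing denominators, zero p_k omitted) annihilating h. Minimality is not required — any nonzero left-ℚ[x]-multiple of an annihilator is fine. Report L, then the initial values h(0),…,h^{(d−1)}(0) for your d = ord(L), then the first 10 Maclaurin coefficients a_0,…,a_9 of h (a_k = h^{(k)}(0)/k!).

L = (880 + 9408·x^2 + 59008·x^4 + 49152·x^6 + 24576·x^8 + 16384·x^10 + 32768·x^12) + (544·x + 9088·x^3 + 35840·x^5 + 40960·x^7 + 40960·x^9 + 32768·x^11)·Dx + (240 + 2720·x^2 + 17088·x^4 + 18944·x^6 + 16384·x^8 + 16384·x^10 + 16384·x^12)·Dx^2 + (136·x + 2272·x^3 + 8960·x^5 + 10240·x^7 + 10240·x^9 + 8192·x^11)·Dx^3 + (5 + 92·x^2 + 584·x^4 + 1664·x^6 + 2560·x^8 + 3072·x^10 + 2048·x^12)·Dx^4  (order 4).
h: a_k = 0, 24, 0, -96, 0, 304, 0, -5504/5, 0, 3967184/945, …
ICs: h(0) = 0, h′(0) = 24, h′′(0) = 0, h′′′(0) = -576.

f: a_k = 0, -6, 0, 4, 0, -4/5, 0, 8/105, 0, -4/945, …
g: a_k = 0, -2, 0, 8/3, 0, -32/5, 0, 128/7, 0, -512/9, …
Product ⇒ symmetric product L₀, ord ≤ 4.
Derive L from L₀ (diff closure).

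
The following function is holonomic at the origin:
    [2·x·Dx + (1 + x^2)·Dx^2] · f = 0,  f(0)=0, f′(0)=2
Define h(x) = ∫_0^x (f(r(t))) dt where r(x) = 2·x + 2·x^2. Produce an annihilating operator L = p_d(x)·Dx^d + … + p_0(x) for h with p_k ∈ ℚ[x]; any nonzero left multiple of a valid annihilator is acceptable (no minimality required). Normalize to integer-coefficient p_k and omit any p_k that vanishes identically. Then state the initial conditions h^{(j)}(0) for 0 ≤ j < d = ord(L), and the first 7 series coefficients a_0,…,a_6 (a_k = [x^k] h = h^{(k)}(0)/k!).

L = (-2 + 8·x + 32·x^2 + 48·x^3 + 24·x^4)·Dx^2 + (1 + 2·x + 4·x^2 + 16·x^3 + 20·x^4 + 8·x^5)·Dx^3  (order 3).
h: a_k = 0, 0, 2, 4/3, -4/3, -16/5, -8/15, …
ICs: h(0) = 0, h′(0) = 0, h′′(0) = 4.

f: a_k = 0, 2, 0, -2/3, 0, 2/5, 0, …
h₀=f(r): pull back L_f along r ⇒ L₀.
h=∫₀ˣh₀: take L = L₀·Dx.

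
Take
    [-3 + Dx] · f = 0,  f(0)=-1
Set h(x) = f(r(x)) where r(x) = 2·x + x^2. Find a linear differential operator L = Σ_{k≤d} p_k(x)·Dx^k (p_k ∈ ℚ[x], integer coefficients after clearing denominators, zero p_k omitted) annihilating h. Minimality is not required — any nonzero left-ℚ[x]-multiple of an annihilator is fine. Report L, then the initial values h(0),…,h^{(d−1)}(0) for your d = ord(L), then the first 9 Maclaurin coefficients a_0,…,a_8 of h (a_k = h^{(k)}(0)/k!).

f: a_k = -1, -3, -9/2, -9/2, -27/8, -81/40, -81/80, -243/560, -729/4480, …
f∘r: x↦r, Dx↦Dx/r' in L_f ⇒ L₀.
L = (-6 - 6·x) + Dx  (order 1).
h: a_k = -1, -6, -21, -54, -225/2, -999/5, -3123/10, -15363/35, -157761/280, …
ICs: h(0) = -1.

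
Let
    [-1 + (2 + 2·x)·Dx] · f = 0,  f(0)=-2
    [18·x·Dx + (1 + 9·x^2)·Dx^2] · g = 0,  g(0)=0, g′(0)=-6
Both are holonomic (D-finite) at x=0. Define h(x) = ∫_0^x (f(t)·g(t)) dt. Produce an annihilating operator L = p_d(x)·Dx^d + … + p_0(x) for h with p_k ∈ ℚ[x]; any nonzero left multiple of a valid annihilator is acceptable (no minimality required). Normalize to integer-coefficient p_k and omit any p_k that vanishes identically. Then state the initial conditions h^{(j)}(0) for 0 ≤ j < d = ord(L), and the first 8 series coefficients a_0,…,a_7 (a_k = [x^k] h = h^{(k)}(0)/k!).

L = (3 - 36·x - 9·x^2)·Dx + (-4 + 68·x + 108·x^2 + 36·x^3)·Dx^2 + (4 + 8·x + 40·x^2 + 72·x^3 + 36·x^4)·Dx^3  (order 3).
h: a_k = 0, 0, 6, 2, -75/8, -69/20, 10583/320, 30489/2240, …
ICs: h(0) = 0, h′(0) = 0, h′′(0) = 12.

f: a_k = -2, -1, 1/4, -1/8, 5/64, -7/128, 21/512, -33/1024, …
g: a_k = 0, -6, 0, 18, 0, -486/5, 0, 4374/7, …
L₀ := L_f ⊗_s L_g (sym. prod.), ord ≤ 2.
∫: right-multiply L₀ by Dx.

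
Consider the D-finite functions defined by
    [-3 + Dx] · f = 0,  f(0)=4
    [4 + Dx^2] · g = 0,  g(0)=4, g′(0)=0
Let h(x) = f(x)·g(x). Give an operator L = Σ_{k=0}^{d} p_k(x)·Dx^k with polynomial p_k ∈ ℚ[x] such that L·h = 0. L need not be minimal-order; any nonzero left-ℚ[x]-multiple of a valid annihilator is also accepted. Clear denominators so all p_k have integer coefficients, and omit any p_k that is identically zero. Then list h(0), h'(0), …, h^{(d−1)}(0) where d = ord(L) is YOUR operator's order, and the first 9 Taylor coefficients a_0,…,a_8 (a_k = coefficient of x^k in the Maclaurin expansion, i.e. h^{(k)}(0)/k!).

f: a_k = 4, 12, 18, 18, 27/2, 81/10, 81/20, 243/140, 729/1120, …
g: a_k = 4, 0, -8, 0, 8/3, 0, -16/45, 0, 8/315, …
L₀ := L_f ⊗_s L_g (sym. prod.), ord ≤ 2.
L = 13 - 6·Dx + Dx^2  (order 2).
h: a_k = 16, 48, 40, -24, -238/3, -398/5, -407/9, -1483/105, -239/2520, …
ICs: h(0) = 16, h′(0) = 48.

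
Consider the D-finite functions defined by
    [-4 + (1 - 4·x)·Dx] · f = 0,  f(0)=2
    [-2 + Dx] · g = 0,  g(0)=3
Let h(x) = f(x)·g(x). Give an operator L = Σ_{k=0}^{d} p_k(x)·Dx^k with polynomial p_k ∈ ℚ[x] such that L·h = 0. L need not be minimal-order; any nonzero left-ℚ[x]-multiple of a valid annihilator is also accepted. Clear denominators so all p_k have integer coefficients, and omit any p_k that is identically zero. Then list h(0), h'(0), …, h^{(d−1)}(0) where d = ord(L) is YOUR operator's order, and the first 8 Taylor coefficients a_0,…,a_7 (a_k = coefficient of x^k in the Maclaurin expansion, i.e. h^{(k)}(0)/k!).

L = (6 - 8·x) + (-1 + 4·x)·Dx  (order 1).
h: a_k = 6, 36, 156, 632, 2532, 50648/5, 607784/15, 5672656/35, …
ICs: h(0) = 6.

f: a_k = 2, 8, 32, 128, 512, 2048, 8192, 32768, …
g: a_k = 3, 6, 6, 4, 2, 4/5, 4/15, 8/105, …
Product ⇒ symmetric product L₀, ord ≤ 1.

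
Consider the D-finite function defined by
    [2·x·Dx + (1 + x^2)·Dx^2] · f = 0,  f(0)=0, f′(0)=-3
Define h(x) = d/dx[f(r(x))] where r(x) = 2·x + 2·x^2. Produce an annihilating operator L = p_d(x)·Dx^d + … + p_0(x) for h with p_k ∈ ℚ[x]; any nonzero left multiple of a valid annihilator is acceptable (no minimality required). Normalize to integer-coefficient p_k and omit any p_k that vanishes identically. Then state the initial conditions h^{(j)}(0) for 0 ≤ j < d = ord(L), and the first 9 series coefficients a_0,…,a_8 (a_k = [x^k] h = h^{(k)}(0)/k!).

L = (-2 + 8·x + 32·x^2 + 48·x^3 + 24·x^4) + (1 + 2·x + 4·x^2 + 16·x^3 + 20·x^4 + 8·x^5)·Dx  (order 1).
h: a_k = -6, -12, 24, 96, 24, -528, -960, 1536, 7968, …
ICs: h(0) = -6.

f: a_k = 0, -3, 0, 1, 0, -3/5, 0, 3/7, 0, …
Change of var in L_f (x↦r) gives L₀.
Derive L from L₀ (diff closure).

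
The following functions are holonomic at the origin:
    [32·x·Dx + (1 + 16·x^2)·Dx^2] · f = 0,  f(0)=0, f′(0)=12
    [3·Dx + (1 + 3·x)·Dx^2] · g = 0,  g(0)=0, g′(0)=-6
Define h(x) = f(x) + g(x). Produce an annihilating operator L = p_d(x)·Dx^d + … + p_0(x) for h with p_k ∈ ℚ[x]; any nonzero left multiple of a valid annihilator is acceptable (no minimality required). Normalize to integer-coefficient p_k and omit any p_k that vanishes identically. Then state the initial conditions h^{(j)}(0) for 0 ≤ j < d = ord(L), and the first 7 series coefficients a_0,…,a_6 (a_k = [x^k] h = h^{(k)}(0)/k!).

f: a_k = 0, 12, 0, -64, 0, 3072/5, 0, …
g: a_k = 0, -6, 9, -18, 81/2, -486/5, 243, …
Sum ⇒ L₀ = lclm(L_f,L_g) in ℚ(x)⟨Dx⟩.
L = (-96 - 864·x + 4608·x^2 + 4608·x^3)·Dx + (-50 - 192·x + 672·x^2 + 9216·x^3 + 9216·x^4)·Dx^2 + (-3 + 23·x + 96·x^2 + 512·x^3 + 2304·x^4 + 2304·x^5)·Dx^3  (order 3).
h: a_k = 0, 6, 9, -82, 81/2, 2586/5, 243, …
ICs: h(0) = 0, h′(0) = 6, h′′(0) = 18.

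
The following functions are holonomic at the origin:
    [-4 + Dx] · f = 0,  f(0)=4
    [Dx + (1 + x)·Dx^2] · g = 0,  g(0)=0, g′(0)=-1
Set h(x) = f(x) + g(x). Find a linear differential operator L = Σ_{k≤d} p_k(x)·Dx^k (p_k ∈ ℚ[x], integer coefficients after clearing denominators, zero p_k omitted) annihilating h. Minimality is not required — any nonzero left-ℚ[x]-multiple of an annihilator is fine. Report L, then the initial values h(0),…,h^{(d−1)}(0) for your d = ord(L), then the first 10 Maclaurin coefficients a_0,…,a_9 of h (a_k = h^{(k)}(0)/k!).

f: a_k = 4, 16, 32, 128/3, 128/3, 512/15, 1024/45, 4096/315, 2048/315, 8192/2835, …
g: a_k = 0, -1, 1/2, -1/3, 1/4, -1/5, 1/6, -1/7, 1/8, -1/9, …
Weyl lclm of L_f,L_g ⇒ L₀ (ord ≤ 3).
L = (-24 - 16·x)·Dx + (-14 - 32·x - 16·x^2)·Dx^2 + (5 + 9·x + 4·x^2)·Dx^3  (order 3).
h: a_k = 4, 15, 65/2, 127/3, 515/12, 509/15, 2063/90, 4051/315, 16699/2520, 7877/2835, …
ICs: h(0) = 4, h′(0) = 15, h′′(0) = 65.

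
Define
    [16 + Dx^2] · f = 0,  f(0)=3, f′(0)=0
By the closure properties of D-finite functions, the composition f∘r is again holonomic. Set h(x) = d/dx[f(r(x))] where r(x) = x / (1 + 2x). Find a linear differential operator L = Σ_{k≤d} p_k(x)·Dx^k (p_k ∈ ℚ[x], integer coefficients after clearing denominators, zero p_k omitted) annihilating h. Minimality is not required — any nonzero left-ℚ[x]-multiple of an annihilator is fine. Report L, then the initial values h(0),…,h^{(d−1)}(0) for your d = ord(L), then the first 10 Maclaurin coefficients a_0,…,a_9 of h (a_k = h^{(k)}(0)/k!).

f: a_k = 3, 0, -24, 0, 32, 0, -256/15, 0, 512/105, 0, …
h₀=f(r): pull back L_f along r ⇒ L₀.
Differentiate: ansatz ord ≤ ord L₀ ⇒ L.
L = (40 + 96·x + 96·x^2) + (12 + 72·x + 144·x^2 + 96·x^3)·Dx + (1 + 8·x + 24·x^2 + 32·x^3 + 16·x^4)·Dx^2  (order 2).
h: a_k = 0, -48, 288, -1024, 2560, -19712/5, -10752/5, 4820992/105, -7938048/35, 784642048/945, …
ICs: h(0) = 0, h′(0) = -48.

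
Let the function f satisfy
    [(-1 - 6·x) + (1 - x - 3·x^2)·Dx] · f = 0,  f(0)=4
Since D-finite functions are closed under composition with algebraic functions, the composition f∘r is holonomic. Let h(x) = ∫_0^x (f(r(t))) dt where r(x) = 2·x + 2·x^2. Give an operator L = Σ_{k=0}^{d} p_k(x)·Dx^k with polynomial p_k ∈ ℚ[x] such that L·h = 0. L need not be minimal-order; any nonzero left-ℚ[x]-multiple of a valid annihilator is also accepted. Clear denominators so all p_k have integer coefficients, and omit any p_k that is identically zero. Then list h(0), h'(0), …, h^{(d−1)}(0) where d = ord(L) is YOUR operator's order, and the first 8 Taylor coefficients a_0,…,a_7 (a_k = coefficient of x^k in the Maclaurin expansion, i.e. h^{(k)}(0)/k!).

L = (2 + 28·x + 72·x^2 + 48·x^3)·Dx + (-1 + 2·x + 14·x^2 + 24·x^3 + 12·x^4)·Dx^2  (order 2).
h: a_k = 0, 4, 4, 24, 88, 1952/5, 1776, 57952/7, …
ICs: h(0) = 0, h′(0) = 4.

f: a_k = 4, 4, 16, 28, 76, 160, 388, 868, …
h₀=f(r): pull back L_f along r ⇒ L₀.
h=∫₀ˣh₀: take L = L₀·Dx.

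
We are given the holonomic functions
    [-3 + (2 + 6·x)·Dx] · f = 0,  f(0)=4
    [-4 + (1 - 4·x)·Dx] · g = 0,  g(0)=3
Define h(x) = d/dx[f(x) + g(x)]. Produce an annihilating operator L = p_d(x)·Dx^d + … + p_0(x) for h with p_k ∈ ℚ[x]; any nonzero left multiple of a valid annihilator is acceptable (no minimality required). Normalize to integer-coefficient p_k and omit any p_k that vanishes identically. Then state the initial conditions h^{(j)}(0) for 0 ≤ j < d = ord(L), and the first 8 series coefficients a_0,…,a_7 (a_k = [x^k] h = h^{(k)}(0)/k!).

L = (-792 - 864·x) + (-357 - 2520·x - 3024·x^2)·Dx + (38 + 34·x - 528·x^2 - 864·x^3)·Dx^2  (order 2).
h: a_k = 18, 87, 2385/4, 24171/8, 991545/64, 9391257/128, 176665965/512, 1607798067/1024, …
ICs: h(0) = 18, h′(0) = 87.

f: a_k = 4, 6, -9/2, 27/4, -405/32, 1701/64, -15309/256, 72171/512, …
g: a_k = 3, 12, 48, 192, 768, 3072, 12288, 49152, …
L₀ := lclm(L_f,L_g); ord L₀ ≤ 1+1.
Derive L from L₀ (diff closure).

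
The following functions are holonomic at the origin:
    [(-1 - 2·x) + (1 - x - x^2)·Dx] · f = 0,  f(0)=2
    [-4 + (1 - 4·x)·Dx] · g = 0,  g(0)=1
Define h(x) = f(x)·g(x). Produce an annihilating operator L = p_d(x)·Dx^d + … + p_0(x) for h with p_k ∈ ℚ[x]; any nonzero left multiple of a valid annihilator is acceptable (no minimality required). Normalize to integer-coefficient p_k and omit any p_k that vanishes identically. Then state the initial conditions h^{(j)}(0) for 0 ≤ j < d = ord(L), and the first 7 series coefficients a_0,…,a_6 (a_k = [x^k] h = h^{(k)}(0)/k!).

L = (-5 + 6·x + 12·x^2) + (1 - 5·x + 3·x^2 + 4·x^3)·Dx  (order 1).
h: a_k = 2, 10, 44, 182, 738, 2968, 11898, …
ICs: h(0) = 2.

f: a_k = 2, 2, 4, 6, 10, 16, 26, …
g: a_k = 1, 4, 16, 64, 256, 1024, 4096, …
Sym-product of L_f,L_g gives L₀ (≤ ord 1).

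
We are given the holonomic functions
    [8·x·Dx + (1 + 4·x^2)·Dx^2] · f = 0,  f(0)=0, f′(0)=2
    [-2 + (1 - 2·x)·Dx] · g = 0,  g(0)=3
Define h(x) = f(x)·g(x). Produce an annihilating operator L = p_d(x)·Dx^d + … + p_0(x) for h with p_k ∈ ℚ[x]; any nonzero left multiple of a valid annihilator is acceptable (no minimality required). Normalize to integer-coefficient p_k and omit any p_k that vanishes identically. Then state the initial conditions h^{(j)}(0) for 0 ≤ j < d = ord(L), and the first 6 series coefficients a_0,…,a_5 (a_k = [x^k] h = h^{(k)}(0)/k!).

f: a_k = 0, 2, 0, -8/3, 0, 32/5, …
g: a_k = 3, 6, 12, 24, 48, 96, …
L₀ := L_f ⊗_s L_g (sym. prod.), ord ≤ 2.
L = 16·x + (4 - 8·x + 32·x^2)·Dx + (-1 + 2·x - 4·x^2 + 8·x^3)·Dx^2  (order 2).
h: a_k = 0, 6, 12, 16, 32, 416/5, …
ICs: h(0) = 0, h′(0) = 6.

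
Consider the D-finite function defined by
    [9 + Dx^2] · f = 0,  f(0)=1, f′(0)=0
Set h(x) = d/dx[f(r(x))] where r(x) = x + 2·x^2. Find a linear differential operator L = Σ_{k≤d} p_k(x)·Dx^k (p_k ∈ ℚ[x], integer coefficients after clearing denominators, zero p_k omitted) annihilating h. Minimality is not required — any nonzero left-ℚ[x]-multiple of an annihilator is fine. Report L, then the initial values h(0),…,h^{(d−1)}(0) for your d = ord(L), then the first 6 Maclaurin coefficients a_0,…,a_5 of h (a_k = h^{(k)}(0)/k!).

f: a_k = 1, 0, -9/2, 0, 27/8, 0, …
Change of var in L_f (x↦r) gives L₀.
Derive L from L₀ (diff closure).
L = (57 + 144·x + 864·x^2 + 2304·x^3 + 2304·x^4) + (-12 - 48·x)·Dx + (1 + 8·x + 16·x^2)·Dx^2  (order 2).
h: a_k = 0, -9, -54, -117/2, 135, 19197/40, …
ICs: h(0) = 0, h′(0) = -9.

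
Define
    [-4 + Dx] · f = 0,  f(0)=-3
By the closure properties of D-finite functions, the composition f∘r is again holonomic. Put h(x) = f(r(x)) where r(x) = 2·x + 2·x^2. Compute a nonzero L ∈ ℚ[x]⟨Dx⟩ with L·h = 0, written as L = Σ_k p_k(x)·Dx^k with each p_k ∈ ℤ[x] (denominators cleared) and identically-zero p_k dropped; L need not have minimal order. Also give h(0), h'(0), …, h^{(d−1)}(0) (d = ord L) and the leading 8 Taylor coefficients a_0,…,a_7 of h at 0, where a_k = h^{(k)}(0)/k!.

L = (-8 - 16·x) + Dx  (order 1).
h: a_k = -3, -24, -120, -448, -1376, -18176/5, -127744/15, -378880/21, …
ICs: h(0) = -3.

f: a_k = -3, -12, -24, -32, -32, -128/5, -256/15, -1024/105, …
Change of var in L_f (x↦r) gives L₀.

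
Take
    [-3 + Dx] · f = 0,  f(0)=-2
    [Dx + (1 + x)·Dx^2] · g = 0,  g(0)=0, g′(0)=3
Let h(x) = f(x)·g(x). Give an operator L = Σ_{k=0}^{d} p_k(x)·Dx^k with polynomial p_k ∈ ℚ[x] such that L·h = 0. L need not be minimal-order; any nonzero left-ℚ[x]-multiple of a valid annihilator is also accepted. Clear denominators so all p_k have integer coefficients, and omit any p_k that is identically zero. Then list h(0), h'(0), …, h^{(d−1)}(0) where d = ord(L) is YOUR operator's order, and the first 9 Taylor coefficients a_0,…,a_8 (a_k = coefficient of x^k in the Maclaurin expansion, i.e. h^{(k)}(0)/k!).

L = (6 + 9·x) + (-5 - 6·x)·Dx + (1 + x)·Dx^2  (order 2).
h: a_k = 0, -6, -15, -20, -18, -249/20, -55/8, -114/35, -51/40, …
ICs: h(0) = 0, h′(0) = -6.

f: a_k = -2, -6, -9, -9, -27/4, -81/20, -81/40, -243/280, -729/2240, …
g: a_k = 0, 3, -3/2, 1, -3/4, 3/5, -1/2, 3/7, -3/8, …
f·g: L₀ = L_f ⊗_s L_g, ord ≤ 1·2.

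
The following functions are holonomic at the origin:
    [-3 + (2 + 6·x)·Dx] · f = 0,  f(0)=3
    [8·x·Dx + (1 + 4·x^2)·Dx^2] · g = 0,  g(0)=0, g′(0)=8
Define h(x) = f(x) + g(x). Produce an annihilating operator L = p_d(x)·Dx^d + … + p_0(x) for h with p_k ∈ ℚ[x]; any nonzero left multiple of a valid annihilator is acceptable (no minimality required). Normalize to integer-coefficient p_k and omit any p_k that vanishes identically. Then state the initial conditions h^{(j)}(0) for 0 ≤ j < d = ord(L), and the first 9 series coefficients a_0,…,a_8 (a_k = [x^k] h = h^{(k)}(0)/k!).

L = (-48 - 360·x + 576·x^2 + 864·x^3)·Dx + (-59 - 192·x - 120·x^2 + 2304·x^3 + 3024·x^4)·Dx^2 + (-6 + 14·x + 144·x^2 + 272·x^3 + 672·x^4 + 864·x^5)·Dx^3  (order 3).
h: a_k = 3, 25/2, -27/8, -269/48, -1215/128, 58283/1280, -45927/1024, 467015/14336, -8444007/32768, …
ICs: h(0) = 3, h′(0) = 25/2, h′′(0) = -27/4.

f: a_k = 3, 9/2, -27/8, 81/16, -1215/128, 5103/256, -45927/1024, 216513/2048, -8444007/32768, …
g: a_k = 0, 8, 0, -32/3, 0, 128/5, 0, -512/7, 0, …
Weyl lclm of L_f,L_g ⇒ L₀ (ord ≤ 3).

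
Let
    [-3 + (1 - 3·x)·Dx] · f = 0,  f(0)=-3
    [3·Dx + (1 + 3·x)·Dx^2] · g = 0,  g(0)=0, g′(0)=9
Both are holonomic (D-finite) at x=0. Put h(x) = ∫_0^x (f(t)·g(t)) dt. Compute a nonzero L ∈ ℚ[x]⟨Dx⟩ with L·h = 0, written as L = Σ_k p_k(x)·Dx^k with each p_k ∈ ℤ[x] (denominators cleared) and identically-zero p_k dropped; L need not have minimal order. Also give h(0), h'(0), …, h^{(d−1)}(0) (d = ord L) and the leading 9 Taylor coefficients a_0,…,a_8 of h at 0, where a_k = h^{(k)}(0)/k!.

f: a_k = -3, -9, -27, -81, -243, -729, -2187, -6561, -19683, …
g: a_k = 0, 9, -27/2, 27, -243/4, 729/5, -729/2, 6561/7, -19683/8, …
h₀=f·g: eliminate ⇒ L₀, order ≤ 1·2.
Integrate: L := L₀·Dx.
L = 9·Dx + (3 + 27·x)·Dx^2 + (-1 + 9·x^2)·Dx^3  (order 3).
h: a_k = 0, 0, -27/2, -27/2, -405/8, -1701/20, -11421/40, -80919/140, -2092959/1120, …
ICs: h(0) = 0, h′(0) = 0, h′′(0) = -27.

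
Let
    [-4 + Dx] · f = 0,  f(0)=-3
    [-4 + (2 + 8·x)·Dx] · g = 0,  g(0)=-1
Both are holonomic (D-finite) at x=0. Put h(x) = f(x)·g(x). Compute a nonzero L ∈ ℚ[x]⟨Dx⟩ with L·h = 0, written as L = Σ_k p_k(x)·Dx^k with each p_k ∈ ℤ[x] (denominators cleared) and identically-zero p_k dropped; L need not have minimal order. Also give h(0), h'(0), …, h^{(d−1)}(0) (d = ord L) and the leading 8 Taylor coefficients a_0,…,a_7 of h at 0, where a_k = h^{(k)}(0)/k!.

L = (-6 - 16·x) + (1 + 4·x)·Dx  (order 1).
h: a_k = 3, 18, 42, 68, 66, 428/5, -356/15, 8984/35, …
ICs: h(0) = 3.

f: a_k = -3, -12, -24, -32, -32, -128/5, -256/15, -1024/105, …
g: a_k = -1, -2, 2, -4, 10, -28, 84, -264, …
Product ⇒ symmetric product L₀, ord ≤ 1.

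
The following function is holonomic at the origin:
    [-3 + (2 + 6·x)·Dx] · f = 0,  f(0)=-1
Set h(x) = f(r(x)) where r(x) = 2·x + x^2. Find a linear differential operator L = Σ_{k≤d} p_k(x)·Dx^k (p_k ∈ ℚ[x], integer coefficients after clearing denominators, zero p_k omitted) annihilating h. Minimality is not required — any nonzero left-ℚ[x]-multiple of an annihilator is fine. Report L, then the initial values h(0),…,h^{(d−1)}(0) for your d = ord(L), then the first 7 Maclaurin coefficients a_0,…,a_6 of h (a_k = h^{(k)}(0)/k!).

f: a_k = -1, -3/2, 9/8, -27/16, 405/128, -1701/256, 15309/1024, …
h₀=f(r): pull back L_f along r ⇒ L₀.
L = (-3 - 3·x) + (1 + 6·x + 3·x^2)·Dx  (order 1).
h: a_k = -1, -3, 3, -9, 63/2, -243/2, 999/2, …
ICs: h(0) = -1.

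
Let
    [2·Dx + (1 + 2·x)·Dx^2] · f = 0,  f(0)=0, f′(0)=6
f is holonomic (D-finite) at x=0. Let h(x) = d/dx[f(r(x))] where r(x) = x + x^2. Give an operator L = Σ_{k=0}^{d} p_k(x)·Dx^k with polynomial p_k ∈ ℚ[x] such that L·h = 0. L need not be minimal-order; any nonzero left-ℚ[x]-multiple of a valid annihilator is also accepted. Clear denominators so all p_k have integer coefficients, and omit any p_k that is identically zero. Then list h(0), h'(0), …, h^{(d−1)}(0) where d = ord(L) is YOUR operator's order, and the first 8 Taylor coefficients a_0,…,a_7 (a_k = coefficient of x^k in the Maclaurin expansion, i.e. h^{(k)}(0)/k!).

f: a_k = 0, 6, -6, 8, -12, 96/5, -32, 384/7, …
Change of var in L_f (x↦r) gives L₀.
Derive L from L₀ (diff closure).
L = (4·x + 4·x^2) + (1 + 4·x + 6·x^2 + 4·x^3)·Dx  (order 1).
h: a_k = 6, 0, -12, 24, -24, 0, 48, -96, …
ICs: h(0) = 6.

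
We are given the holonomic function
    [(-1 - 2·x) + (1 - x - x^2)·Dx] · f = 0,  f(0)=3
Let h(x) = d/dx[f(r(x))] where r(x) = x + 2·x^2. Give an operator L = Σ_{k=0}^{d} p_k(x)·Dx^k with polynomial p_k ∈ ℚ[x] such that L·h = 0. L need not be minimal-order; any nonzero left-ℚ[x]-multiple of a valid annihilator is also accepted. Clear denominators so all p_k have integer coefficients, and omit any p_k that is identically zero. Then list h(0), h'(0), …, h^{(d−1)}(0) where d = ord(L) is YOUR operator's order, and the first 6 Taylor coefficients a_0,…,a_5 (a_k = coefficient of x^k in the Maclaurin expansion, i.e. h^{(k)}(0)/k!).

f: a_k = 3, 3, 6, 9, 15, 24, …
f∘r: x↦r, Dx↦Dx/r' in L_f ⇒ L₀.
Derive L from L₀ (diff closure).
L = (8 + 42·x + 126·x^2 + 208·x^3 + 408·x^4 + 480·x^5 + 320·x^6) + (-1 - 5·x - 3·x^2 + 18·x^3 + 80·x^4 + 120·x^5 + 112·x^6 + 64·x^7)·Dx  (order 1).
h: a_k = 3, 24, 99, 372, 1260, 4266, …
ICs: h(0) = 3.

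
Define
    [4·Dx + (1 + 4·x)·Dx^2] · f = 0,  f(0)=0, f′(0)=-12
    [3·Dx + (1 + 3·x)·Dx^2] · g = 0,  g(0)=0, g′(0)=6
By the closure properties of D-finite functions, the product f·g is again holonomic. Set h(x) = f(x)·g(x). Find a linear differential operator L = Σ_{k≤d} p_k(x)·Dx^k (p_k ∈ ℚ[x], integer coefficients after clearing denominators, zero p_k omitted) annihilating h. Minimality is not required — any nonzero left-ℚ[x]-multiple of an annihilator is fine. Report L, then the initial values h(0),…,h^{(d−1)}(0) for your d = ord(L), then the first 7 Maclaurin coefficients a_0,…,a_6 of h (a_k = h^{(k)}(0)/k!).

L = (600 + 4032·x + 6912·x^2)·Dx + (854 + 8808·x + 30240·x^2 + 34560·x^3)·Dx^2 + (172 + 2380·x + 12312·x^2 + 28224·x^3 + 24192·x^4)·Dx^3 + (7 + 122·x + 847·x^2 + 2928·x^3 + 5040·x^4 + 3456·x^5)·Dx^4  (order 4).
h: a_k = 0, 0, -72, 252, -816, 2646, -43524/5, …
ICs: h(0) = 0, h′(0) = 0, h′′(0) = -144, h′′′(0) = 1512.

f: a_k = 0, -12, 24, -64, 192, -3072/5, 2048, …
g: a_k = 0, 6, -9, 18, -81/2, 486/5, -243, …
f·g: L₀ = L_f ⊗_s L_g, ord ≤ 2·2.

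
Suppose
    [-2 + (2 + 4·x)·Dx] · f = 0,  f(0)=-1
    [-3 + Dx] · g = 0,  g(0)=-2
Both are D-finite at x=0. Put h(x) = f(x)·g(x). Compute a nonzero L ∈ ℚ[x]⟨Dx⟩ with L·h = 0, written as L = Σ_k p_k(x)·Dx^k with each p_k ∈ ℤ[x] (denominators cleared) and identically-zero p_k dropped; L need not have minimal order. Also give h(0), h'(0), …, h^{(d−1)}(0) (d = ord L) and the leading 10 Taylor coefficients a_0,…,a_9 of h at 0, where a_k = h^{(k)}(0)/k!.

L = (-4 - 6·x) + (1 + 2·x)·Dx  (order 1).
h: a_k = 2, 8, 14, 16, 13, 44/5, 21/5, 96/35, -39/140, 11/5, …
ICs: h(0) = 2.

f: a_k = -1, -1, 1/2, -1/2, 5/8, -7/8, 21/16, -33/16, 429/128, -715/128, …
g: a_k = -2, -6, -9, -9, -27/4, -81/20, -81/40, -243/280, -729/2240, -243/2240, …
Sym-product of L_f,L_g gives L₀ (≤ ord 1).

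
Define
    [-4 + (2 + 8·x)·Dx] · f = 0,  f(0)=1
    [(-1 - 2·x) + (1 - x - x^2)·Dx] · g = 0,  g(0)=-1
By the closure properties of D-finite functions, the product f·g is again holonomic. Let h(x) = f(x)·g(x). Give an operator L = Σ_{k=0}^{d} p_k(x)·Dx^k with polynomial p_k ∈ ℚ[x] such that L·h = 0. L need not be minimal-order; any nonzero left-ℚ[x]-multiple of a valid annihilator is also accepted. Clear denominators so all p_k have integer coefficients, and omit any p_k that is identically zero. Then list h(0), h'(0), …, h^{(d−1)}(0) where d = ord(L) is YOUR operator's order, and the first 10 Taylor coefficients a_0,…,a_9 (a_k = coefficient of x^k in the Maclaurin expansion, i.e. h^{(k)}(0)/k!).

L = (3 + 4·x + 6·x^2) + (-1 - 3·x + 5·x^2 + 4·x^3)·Dx  (order 1).
h: a_k = -1, -3, -2, -9, -1, -38, 45, -257, 646, -2471, …
ICs: h(0) = -1.

f: a_k = 1, 2, -2, 4, -10, 28, -84, 264, -858, 2860, …
g: a_k = -1, -1, -2, -3, -5, -8, -13, -21, -34, -55, …
Sym-product of L_f,L_g gives L₀ (≤ ord 1).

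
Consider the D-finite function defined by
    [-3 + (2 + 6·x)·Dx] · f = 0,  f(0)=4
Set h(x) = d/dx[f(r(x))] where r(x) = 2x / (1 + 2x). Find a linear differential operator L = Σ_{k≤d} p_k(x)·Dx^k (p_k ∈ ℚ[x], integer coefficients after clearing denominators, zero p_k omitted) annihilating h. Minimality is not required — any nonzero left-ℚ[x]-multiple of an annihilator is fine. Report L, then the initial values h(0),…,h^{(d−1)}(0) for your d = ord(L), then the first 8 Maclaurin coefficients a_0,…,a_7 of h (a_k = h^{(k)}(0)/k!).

f: a_k = 4, 6, -9/2, 27/4, -405/32, 1701/64, -15309/256, 72171/512, …
Substitute x→r, Dx→(1/r')Dx; clear ⇒ L₀.
Derive L from L₀ (diff closure).
L = (-7 - 32·x) + (-1 - 10·x - 16·x^2)·Dx  (order 1).
h: a_k = 12, -84, 522, -3354, 45345/2, -318915/2, 4608345/4, -33903165/4, …
ICs: h(0) = 12.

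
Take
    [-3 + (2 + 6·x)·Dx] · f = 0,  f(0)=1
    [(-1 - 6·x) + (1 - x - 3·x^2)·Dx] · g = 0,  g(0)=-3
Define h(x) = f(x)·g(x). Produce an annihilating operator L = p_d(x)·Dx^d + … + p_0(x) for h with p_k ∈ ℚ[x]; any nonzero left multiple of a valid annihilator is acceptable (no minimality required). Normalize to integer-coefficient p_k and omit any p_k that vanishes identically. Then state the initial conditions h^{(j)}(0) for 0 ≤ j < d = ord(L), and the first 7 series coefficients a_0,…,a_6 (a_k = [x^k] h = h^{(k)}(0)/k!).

f: a_k = 1, 3/2, -9/8, 27/16, -405/128, 1701/256, -15309/1024, …
g: a_k = -3, -3, -12, -21, -57, -120, -291, …
f·g: L₀ = L_f ⊗_s L_g, ord ≤ 1·1.
L = (5 + 15·x + 27·x^2) + (-2 - 4·x + 12·x^2 + 18·x^3)·Dx  (order 1).
h: a_k = -3, -15/2, -105/8, -651/16, -9033/128, -54417/256, -388533/1024, …
ICs: h(0) = -3.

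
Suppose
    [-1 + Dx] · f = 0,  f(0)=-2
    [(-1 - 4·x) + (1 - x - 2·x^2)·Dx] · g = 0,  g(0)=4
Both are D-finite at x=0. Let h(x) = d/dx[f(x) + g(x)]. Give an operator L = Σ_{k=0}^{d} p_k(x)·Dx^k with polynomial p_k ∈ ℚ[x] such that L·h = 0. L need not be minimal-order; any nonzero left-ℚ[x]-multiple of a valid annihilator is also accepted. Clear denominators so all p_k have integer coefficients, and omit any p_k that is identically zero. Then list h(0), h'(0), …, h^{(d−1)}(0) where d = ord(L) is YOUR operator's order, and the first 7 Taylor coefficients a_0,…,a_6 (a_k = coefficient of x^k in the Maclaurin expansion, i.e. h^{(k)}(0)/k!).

L = (24 + 138·x + 144·x^2 + 240·x^3 + 48·x^4) + (-29 - 142·x - 155·x^2 - 200·x^3 + 20·x^4 + 16·x^5)·Dx + (5 + 4·x + 11·x^2 - 40·x^3 - 68·x^4 - 16·x^5)·Dx^2  (order 2).
h: a_k = 2, 22, 59, 527/3, 5039/12, 61919/60, 856799/360, …
ICs: h(0) = 2, h′(0) = 22.

f: a_k = -2, -2, -1, -1/3, -1/12, -1/60, -1/360, …
g: a_k = 4, 4, 12, 20, 44, 84, 172, …
f+g: L₀ = lclm(L_f,L_g), ord ≤ 1+1.
h₀' ⇒ L via d/dx closure of L₀.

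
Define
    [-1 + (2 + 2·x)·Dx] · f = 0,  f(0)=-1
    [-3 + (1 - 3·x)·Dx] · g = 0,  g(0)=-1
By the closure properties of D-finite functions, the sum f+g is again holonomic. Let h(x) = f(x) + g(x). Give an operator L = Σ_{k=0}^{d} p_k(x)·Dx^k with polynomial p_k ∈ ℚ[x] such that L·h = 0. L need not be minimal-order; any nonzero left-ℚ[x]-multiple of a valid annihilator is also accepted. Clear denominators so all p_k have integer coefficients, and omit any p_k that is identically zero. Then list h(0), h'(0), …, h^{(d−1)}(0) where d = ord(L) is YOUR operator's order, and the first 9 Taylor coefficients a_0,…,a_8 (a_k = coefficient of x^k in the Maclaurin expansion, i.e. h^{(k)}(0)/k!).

f: a_k = -1, -1/2, 1/8, -1/16, 5/128, -7/256, 21/1024, -33/2048, 429/32768, …
g: a_k = -1, -3, -9, -27, -81, -243, -729, -2187, -6561, …
f+g: L₀ = lclm(L_f,L_g), ord ≤ 1+1.
L = (39 + 27·x) + (-73 - 138·x - 81·x^2)·Dx + (10 - 2·x - 66·x^2 - 54·x^3)·Dx^2  (order 2).
h: a_k = -2, -7/2, -71/8, -433/16, -10363/128, -62215/256, -746475/1024, -4479009/2048, -214990419/32768, …
ICs: h(0) = -2, h′(0) = -7/2.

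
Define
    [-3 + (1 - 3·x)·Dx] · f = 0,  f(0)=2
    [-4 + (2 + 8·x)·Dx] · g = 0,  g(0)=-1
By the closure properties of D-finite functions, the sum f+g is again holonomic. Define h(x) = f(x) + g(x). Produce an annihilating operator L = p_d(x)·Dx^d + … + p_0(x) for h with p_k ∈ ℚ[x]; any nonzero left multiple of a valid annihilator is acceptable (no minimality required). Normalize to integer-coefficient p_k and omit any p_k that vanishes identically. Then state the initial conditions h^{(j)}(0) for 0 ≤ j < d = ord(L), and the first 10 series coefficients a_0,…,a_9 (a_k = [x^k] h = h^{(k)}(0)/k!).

f: a_k = 2, 6, 18, 54, 162, 486, 1458, 4374, 13122, 39366, …
g: a_k = -1, -2, 2, -4, 10, -28, 84, -264, 858, -2860, …
Weyl lclm of L_f,L_g ⇒ L₀ (ord ≤ 2).
L = (-48 - 108·x) + (22 + 120·x + 324·x^2)·Dx + (-1 - 19·x - 6·x^2 + 216·x^3)·Dx^2  (order 2).
h: a_k = 1, 4, 20, 50, 172, 458, 1542, 4110, 13980, 36506, …
ICs: h(0) = 1, h′(0) = 4.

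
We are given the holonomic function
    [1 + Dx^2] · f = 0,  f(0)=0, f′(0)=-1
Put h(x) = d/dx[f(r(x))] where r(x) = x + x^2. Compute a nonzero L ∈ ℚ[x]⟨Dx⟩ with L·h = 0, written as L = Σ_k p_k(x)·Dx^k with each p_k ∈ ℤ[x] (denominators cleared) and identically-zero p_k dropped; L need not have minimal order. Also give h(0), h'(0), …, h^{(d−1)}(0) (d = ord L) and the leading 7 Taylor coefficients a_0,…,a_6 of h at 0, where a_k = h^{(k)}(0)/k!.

f: a_k = 0, -1, 0, 1/6, 0, -1/120, 0, …
L₀ from L_f via x↦r, Dx↦r'^{-1}Dx.
h=h₀': d/dx-closure on L₀ ⇒ L.
L = (13 + 8·x + 24·x^2 + 32·x^3 + 16·x^4) + (-6 - 12·x)·Dx + (1 + 4·x + 4·x^2)·Dx^2  (order 2).
h: a_k = -1, -2, 1/2, 2, 59/24, 3/4, -419/720, …
ICs: h(0) = -1, h′(0) = -2.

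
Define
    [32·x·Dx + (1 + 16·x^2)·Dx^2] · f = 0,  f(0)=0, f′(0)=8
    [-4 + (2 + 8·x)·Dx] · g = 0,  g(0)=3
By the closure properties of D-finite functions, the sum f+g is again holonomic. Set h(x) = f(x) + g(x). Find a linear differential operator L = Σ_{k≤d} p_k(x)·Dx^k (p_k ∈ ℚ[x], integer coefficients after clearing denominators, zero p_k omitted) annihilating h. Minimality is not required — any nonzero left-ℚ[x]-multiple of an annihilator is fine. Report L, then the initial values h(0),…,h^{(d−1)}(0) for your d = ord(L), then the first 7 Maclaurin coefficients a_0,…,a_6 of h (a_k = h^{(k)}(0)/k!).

f: a_k = 0, 8, 0, -128/3, 0, 2048/5, 0, …
g: a_k = 3, 6, -6, 12, -30, 84, -252, …
L₀ := lclm(L_f,L_g); ord L₀ ≤ 2+1.
L = (-32 - 320·x + 1536·x^2 + 3072·x^3)·Dx + (-22 - 128·x + 320·x^2 + 6144·x^3 + 10752·x^4)·Dx^2 + (-1 + 12·x + 96·x^2 + 384·x^3 + 1792·x^4 + 3072·x^5)·Dx^3  (order 3).
h: a_k = 3, 14, -6, -92/3, -30, 2468/5, -252, …
ICs: h(0) = 3, h′(0) = 14, h′′(0) = -12.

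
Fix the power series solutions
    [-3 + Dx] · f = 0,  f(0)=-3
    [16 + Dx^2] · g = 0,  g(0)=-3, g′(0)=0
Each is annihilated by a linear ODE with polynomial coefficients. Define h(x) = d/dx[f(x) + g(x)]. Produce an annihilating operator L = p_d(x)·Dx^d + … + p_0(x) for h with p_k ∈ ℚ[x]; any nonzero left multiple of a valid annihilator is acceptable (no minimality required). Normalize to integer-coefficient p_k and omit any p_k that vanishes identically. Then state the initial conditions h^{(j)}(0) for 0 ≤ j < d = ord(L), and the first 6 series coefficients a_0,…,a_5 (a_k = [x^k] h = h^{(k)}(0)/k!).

f: a_k = -3, -9, -27/2, -27/2, -81/8, -243/40, …
g: a_k = -3, 0, 24, 0, -32, 0, …
Weyl lclm of L_f,L_g ⇒ L₀ (ord ≤ 3).
h=h₀': d/dx-closure on L₀ ⇒ L.
L = 48 - 16·Dx + 3·Dx^2 - Dx^3  (order 3).
h: a_k = -9, 21, -81/2, -337/2, -243/8, 3367/40, …
ICs: h(0) = -9, h′(0) = 21, h′′(0) = -81.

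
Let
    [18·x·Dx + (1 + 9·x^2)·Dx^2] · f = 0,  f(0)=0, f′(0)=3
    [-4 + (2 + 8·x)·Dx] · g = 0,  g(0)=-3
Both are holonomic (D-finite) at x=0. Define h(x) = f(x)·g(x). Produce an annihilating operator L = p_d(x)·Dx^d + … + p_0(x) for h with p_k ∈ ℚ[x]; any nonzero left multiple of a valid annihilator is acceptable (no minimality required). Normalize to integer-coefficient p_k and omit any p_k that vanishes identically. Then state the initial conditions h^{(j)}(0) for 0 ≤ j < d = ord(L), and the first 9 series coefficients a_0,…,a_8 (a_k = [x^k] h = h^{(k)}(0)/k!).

L = (12 - 36·x - 36·x^2) + (-4 + 2·x + 108·x^2 + 144·x^3)·Dx + (1 + 8·x + 25·x^2 + 72·x^3 + 144·x^4)·Dx^2  (order 2).
h: a_k = 0, -9, -18, 45, 18, -549/5, -2178/5, 60021/35, -11502/35, …
ICs: h(0) = 0, h′(0) = -9.

f: a_k = 0, 3, 0, -9, 0, 243/5, 0, -2187/7, 0, …
g: a_k = -3, -6, 6, -12, 30, -84, 252, -792, 2574, …
h₀=f·g: eliminate ⇒ L₀, order ≤ 2·1.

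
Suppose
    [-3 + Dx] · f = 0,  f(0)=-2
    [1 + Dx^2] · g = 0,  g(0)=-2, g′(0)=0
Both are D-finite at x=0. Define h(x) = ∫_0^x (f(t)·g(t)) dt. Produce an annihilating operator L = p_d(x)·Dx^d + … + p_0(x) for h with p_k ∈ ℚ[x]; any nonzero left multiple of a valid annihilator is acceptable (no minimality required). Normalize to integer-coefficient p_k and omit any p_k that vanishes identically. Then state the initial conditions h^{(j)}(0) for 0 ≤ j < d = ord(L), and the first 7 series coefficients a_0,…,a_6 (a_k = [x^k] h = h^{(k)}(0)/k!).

L = 10·Dx - 6·Dx^2 + Dx^3  (order 3).
h: a_k = 0, 4, 6, 16/3, 3, 14/15, -1/15, …
ICs: h(0) = 0, h′(0) = 4, h′′(0) = 12.

f: a_k = -2, -6, -9, -9, -27/4, -81/20, -81/40, …
g: a_k = -2, 0, 1, 0, -1/12, 0, 1/360, …
Product ⇒ symmetric product L₀, ord ≤ 2.
h=∫h₀ ⇒ L = L₀·Dx.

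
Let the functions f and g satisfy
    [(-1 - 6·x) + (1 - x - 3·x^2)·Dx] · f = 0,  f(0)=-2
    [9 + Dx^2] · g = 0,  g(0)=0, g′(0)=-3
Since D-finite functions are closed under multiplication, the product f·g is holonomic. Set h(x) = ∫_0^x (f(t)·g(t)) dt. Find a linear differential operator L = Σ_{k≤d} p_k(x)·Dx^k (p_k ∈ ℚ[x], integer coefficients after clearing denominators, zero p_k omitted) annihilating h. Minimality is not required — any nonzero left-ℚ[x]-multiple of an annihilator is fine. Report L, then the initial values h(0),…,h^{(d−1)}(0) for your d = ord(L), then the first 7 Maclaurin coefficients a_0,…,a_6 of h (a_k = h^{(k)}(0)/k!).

L = (-3 + 9·x + 27·x^2)·Dx + (2 + 12·x)·Dx^2 + (-1 + x + 3·x^2)·Dx^3  (order 3).
h: a_k = 0, 0, 3, 2, 15/4, 33/5, 547/40, …
ICs: h(0) = 0, h′(0) = 0, h′′(0) = 6.

f: a_k = -2, -2, -8, -14, -38, -80, -194, …
g: a_k = 0, -3, 0, 9/2, 0, -81/40, 0, …
f·g: L₀ = L_f ⊗_s L_g, ord ≤ 1·2.
h=∫₀ˣh₀: take L = L₀·Dx.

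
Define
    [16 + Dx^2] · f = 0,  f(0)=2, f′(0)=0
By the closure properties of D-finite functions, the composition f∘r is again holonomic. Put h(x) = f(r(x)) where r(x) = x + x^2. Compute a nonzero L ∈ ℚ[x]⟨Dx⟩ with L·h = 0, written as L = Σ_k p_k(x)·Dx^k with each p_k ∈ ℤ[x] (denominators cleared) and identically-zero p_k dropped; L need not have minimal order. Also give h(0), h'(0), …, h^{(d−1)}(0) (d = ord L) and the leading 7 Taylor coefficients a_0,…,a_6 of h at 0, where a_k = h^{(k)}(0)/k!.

L = (16 + 96·x + 192·x^2 + 128·x^3) - 2·Dx + (1 + 2·x)·Dx^2  (order 2).
h: a_k = 2, 0, -16, -32, 16/3, 256/3, 5248/45, …
ICs: h(0) = 2, h′(0) = 0.

f: a_k = 2, 0, -16, 0, 64/3, 0, -512/45, …
Substitute x→r, Dx→(1/r')Dx; clear ⇒ L₀.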